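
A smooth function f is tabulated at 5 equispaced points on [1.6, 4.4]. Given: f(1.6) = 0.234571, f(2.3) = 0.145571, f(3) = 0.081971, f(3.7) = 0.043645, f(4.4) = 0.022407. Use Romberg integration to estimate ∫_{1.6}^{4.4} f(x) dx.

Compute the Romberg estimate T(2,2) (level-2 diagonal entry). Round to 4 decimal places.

T(0,0) (trapezoid, 1 panel, h=2.8000): 0.359769
T(1,0) (trapezoid, 2 panels, h=1.4000): 0.294644
T(2,0) (trapezoid, 4 panels, h=0.7000): 0.279773
T(1,1) = 0.294644 + (0.294644 − 0.359769)/3 = 0.272936
T(2,1) = 0.279773 + (0.279773 − 0.294644)/3 = 0.274816
T(2,2) = 0.274816 + (0.274816 − 0.272936)/15 = 0.274941

0.2749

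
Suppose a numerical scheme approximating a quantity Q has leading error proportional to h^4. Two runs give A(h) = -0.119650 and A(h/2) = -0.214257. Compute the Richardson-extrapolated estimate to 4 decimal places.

-0.2206

The leading error scales as h^4; refining by a factor of 2 reduces it by 2^4 = 16.
Extrapolated value = (16·A(h/2) − A(h)) / (16 − 1)
= (16·(-0.214257) − (-0.119650)) / 15
= -3.308462 / 15 = -0.220564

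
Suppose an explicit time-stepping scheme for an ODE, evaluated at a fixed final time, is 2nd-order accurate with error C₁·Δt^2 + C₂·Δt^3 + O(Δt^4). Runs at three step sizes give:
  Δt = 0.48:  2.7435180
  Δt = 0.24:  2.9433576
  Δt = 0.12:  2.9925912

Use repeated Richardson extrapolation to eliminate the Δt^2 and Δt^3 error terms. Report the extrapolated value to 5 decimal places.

3.00886

First eliminate the Δt^2 term (factor 2^2 = 4):
  B₁ = (4·2.9433576 − 2.7435180)/3 = 3.0099708
  B₂ = (4·2.9925912 − 2.9433576)/3 = 3.0090024
Then eliminate the Δt^3 term (factor 2^3 = 8):
  (8·3.0090024 − 3.0099708)/7 = 3.0088641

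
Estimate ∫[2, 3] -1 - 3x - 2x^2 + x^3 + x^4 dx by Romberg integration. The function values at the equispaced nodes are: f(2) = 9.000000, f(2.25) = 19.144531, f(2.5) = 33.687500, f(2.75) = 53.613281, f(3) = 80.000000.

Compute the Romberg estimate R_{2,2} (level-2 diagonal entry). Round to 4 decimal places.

37.2833

R_{0,0} (trapezoid, 1 panel, h=1.0000): 44.500000
R_{1,0} (trapezoid, 2 panels, h=0.5000): 39.093750
R_{2,0} (trapezoid, 4 panels, h=0.2500): 37.736328
R_{1,1} = 39.093750 + (39.093750 − 44.500000)/3 = 37.291667
R_{2,1} = 37.736328 + (37.736328 − 39.093750)/3 = 37.283854
R_{2,2} = 37.283854 + (37.283854 − 37.291667)/15 = 37.283333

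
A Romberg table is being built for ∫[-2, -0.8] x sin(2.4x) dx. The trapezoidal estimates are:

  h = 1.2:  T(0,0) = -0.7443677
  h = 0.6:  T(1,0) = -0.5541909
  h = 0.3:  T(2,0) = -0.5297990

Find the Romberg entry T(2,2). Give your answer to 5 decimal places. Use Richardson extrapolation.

-0.52373

T(1,1) = (4·(-0.5541909) − (-0.7443677)) / 3 = -0.4907986
T(2,1) = (4·(-0.5297990) − (-0.5541909)) / 3 = -0.5216684
T(2,2) = (16·(-0.5216684) − (-0.4907986)) / 15 = -0.5237264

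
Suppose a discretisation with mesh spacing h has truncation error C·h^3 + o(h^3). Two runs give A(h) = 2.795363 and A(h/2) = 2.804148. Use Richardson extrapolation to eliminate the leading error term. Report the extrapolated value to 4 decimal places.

Extrapolated value = (8·A(h/2) − A(h)) / (8 − 1)
= (8·2.804148 − 2.795363) / 7
= 19.637821 / 7 = 2.805403

2.8054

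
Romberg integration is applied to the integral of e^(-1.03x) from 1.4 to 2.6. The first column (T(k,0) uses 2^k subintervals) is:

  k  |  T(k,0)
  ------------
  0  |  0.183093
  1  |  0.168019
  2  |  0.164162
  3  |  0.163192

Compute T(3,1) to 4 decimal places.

Richardson extrapolation on the trapezoidal column (denominator 4−1=3):
T(3,1) = 0.163192 + (0.163192 − 0.164162)/3 = 0.162869
(Column j=1 coincides with Simpson's rule on the same nodes.)

0.1629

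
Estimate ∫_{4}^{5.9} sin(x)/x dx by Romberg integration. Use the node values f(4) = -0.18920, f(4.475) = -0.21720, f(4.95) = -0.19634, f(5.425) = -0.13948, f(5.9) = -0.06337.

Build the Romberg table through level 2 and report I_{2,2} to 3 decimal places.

-0.328

I_{0,0} (trapezoid, 1 panel, h=1.9000): -0.23994
I_{1,0} (trapezoid, 2 panels, h=0.9500): -0.30649
I_{2,0} (trapezoid, 4 panels, h=0.4750): -0.32267
I_{1,1} = -0.30649 + (-0.30649 − (-0.23994))/3 = -0.32867
I_{2,1} = -0.32267 + (-0.32267 − (-0.30649))/3 = -0.32806
I_{2,2} = -0.32806 + (-0.32806 − (-0.32867))/15 = -0.32802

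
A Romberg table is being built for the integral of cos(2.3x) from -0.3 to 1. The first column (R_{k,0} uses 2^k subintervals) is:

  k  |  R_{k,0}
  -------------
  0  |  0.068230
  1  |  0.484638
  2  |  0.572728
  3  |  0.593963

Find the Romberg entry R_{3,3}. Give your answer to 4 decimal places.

R_{1,1} = (4·0.484638 − 0.068230) / 3 = 0.623441
R_{2,1} = 0.572728 + (0.572728 − 0.484638)/3 = 0.602091
R_{3,1} = (4·0.593963 − 0.572728) / 3 = 0.601041
R_{2,2} = (16·0.602091 − 0.623441) / 15 = 0.600668
R_{3,2} = 0.601041 + (0.601041 − 0.602091)/15 = 0.600971
R_{3,3} = 0.600971 + (0.600971 − 0.600668)/63 = 0.600976
(Column j=1 coincides with Simpson's rule on the same nodes.)

0.6010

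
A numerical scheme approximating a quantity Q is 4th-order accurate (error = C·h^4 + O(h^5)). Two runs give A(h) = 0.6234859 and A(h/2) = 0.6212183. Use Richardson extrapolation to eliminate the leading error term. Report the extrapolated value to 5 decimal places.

0.62107

The leading error scales as h^4; refining by a factor of 2 reduces it by 2^4 = 16.
Extrapolated value = (16·A(h/2) − A(h)) / (16 − 1)
= (16·0.6212183 − 0.6234859) / 15
= 9.3160069 / 15 = 0.6210671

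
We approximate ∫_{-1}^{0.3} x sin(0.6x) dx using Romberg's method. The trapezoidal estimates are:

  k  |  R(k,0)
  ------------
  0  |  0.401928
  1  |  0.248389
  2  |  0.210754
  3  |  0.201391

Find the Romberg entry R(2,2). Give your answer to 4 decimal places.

0.1983

Richardson extrapolation on the trapezoidal column (denominator 4−1=3):
R(1,1) = 0.248389 + (0.248389 − 0.401928)/3 = 0.197209
R(2,1) = 0.210754 + (0.210754 − 0.248389)/3 = 0.198209
R(2,2) = 0.198209 + (0.198209 − 0.197209)/15 = 0.198276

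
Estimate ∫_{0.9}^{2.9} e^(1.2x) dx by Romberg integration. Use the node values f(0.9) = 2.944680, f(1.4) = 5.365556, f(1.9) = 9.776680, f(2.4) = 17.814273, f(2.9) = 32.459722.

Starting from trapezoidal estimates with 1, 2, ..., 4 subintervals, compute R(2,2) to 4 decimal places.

R(0,0) (trapezoid, 1 panel, h=2.0000): 35.404402
R(1,0) (trapezoid, 2 panels, h=1.0000): 27.478881
R(2,0) (trapezoid, 4 panels, h=0.5000): 25.329355
R(1,1) = 27.478881 + (27.478881 − 35.404402)/3 = 24.837041
R(2,1) = 25.329355 + (25.329355 − 27.478881)/3 = 24.612846
R(2,2) = 24.612846 + (24.612846 − 24.837041)/15 = 24.597900

24.5979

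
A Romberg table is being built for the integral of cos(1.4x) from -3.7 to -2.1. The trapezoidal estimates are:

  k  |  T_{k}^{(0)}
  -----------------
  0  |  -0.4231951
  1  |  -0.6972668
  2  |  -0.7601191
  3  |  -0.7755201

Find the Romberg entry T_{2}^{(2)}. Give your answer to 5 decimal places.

Richardson extrapolation on the trapezoidal column (denominator 4−1=3):
T_{1}^{(1)} = -0.6972668 + (-0.6972668 − (-0.4231951))/3 = -0.7886240
T_{2}^{(1)} = -0.7601191 + (-0.7601191 − (-0.6972668))/3 = -0.7810699
T_{2}^{(2)} = (16·(-0.7810699) − (-0.7886240)) / 15 = -0.7805663
(Column j=1 coincides with Simpson's rule on the same nodes.)

-0.78057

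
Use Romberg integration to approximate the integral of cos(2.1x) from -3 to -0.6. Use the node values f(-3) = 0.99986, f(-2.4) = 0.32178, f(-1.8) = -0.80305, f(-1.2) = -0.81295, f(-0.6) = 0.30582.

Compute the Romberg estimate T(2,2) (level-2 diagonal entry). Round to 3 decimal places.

-0.432

T(0,0) (trapezoid, 1 panel, h=2.4000): 1.56682
T(1,0) (trapezoid, 2 panels, h=1.2000): -0.18025
T(2,0) (trapezoid, 4 panels, h=0.6000): -0.38483
T(1,1) = -0.18025 + (-0.18025 − 1.56682)/3 = -0.76261
T(2,1) = -0.38483 + (-0.38483 − (-0.18025))/3 = -0.45302
T(2,2) = -0.45302 + (-0.45302 − (-0.76261))/15 = -0.43238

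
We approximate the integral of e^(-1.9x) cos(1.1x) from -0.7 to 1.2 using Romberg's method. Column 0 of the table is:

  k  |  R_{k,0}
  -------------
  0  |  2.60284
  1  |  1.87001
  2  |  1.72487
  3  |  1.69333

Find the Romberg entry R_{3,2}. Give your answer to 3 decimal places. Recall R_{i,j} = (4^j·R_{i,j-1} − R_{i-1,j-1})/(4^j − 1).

1.683

R_{2,1} = (4·1.72487 − 1.87001) / 3 = 1.67649
R_{3,1} = 1.69333 + (1.69333 − 1.72487)/3 = 1.68282
R_{3,2} = (16·1.68282 − 1.67649) / 15 = 1.68324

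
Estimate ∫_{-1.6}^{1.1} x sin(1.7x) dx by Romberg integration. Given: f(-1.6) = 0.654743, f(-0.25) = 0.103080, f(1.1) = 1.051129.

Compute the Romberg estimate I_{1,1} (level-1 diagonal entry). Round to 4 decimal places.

I_{0,0} (trapezoid, 1 panel, h=2.7000): 2.302927
I_{1,0} (trapezoid, 2 panels, h=1.3500): 1.290622
I_{1,1} = 1.290622 + (1.290622 − 2.302927)/3 = 0.953187

0.9532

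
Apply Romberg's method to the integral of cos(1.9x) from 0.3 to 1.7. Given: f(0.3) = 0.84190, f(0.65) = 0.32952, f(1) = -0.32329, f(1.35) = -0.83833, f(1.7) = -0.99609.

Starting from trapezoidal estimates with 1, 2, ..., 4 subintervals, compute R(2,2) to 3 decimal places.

R(0,0) (trapezoid, 1 panel, h=1.4000): -0.10793
R(1,0) (trapezoid, 2 panels, h=0.7000): -0.28027
R(2,0) (trapezoid, 4 panels, h=0.3500): -0.31822
R(1,1) = -0.28027 + (-0.28027 − (-0.10793))/3 = -0.33772
R(2,1) = -0.31822 + (-0.31822 − (-0.28027))/3 = -0.33087
R(2,2) = -0.33087 + (-0.33087 − (-0.33772))/15 = -0.33041

-0.330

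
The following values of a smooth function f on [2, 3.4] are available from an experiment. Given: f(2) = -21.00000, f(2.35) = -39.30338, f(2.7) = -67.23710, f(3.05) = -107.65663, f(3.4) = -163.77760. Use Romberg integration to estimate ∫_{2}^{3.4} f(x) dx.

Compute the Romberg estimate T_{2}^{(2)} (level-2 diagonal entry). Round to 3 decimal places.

-105.825

T_{0}^{(0)} (trapezoid, 1 panel, h=1.4000): -129.34432
T_{1}^{(0)} (trapezoid, 2 panels, h=0.7000): -111.73813
T_{2}^{(0)} (trapezoid, 4 panels, h=0.3500): -107.30507
T_{1}^{(1)} = -111.73813 + (-111.73813 − (-129.34432))/3 = -105.86940
T_{2}^{(1)} = -107.30507 + (-107.30507 − (-111.73813))/3 = -105.82738
T_{2}^{(2)} = -105.82738 + (-105.82738 − (-105.86940))/15 = -105.82458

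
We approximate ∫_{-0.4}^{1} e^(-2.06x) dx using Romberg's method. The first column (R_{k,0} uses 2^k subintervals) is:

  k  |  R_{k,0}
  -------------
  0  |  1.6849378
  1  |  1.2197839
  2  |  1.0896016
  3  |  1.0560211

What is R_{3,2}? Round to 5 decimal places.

1.04474

R_{2,1} = (4·1.0896016 − 1.2197839) / 3 = 1.0462075
R_{3,1} = 1.0560211 + (1.0560211 − 1.0896016)/3 = 1.0448276
R_{3,2} = (16·1.0448276 − 1.0462075) / 15 = 1.0447356
(Column j=1 coincides with Simpson's rule on the same nodes.)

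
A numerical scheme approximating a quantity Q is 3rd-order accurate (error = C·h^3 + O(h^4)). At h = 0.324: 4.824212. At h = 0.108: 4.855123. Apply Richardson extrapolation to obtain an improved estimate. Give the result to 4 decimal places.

4.8563

Extrapolated value = (27·A(h/3) − A(h)) / (27 − 1)
= (27·4.855123 − 4.824212) / 26
= 126.264109 / 26 = 4.856312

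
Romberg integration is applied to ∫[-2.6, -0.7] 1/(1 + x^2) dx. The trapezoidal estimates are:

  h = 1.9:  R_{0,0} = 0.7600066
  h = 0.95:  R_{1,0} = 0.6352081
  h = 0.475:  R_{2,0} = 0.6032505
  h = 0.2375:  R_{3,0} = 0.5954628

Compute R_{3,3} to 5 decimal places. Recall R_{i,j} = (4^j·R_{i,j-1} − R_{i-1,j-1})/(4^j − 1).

0.59289

Richardson extrapolation on the trapezoidal column (denominator 4−1=3):
R_{1,1} = (4·0.6352081 − 0.7600066) / 3 = 0.5936086
R_{2,1} = 0.6032505 + (0.6032505 − 0.6352081)/3 = 0.5925980
R_{3,1} = 0.5954628 + (0.5954628 − 0.6032505)/3 = 0.5928669
R_{2,2} = (16·0.5925980 − 0.5936086) / 15 = 0.5925306
R_{3,2} = (16·0.5928669 − 0.5925980) / 15 = 0.5928848
R_{3,3} = 0.5928848 + (0.5928848 − 0.5925306)/63 = 0.5928904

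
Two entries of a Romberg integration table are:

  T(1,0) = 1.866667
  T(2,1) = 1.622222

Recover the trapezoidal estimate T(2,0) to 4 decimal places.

1.6833

From T(2,1) = (4·T(2,0) − T(1,0))/3, solve for T(2,0):
4·T(2,0) = 3·1.622222 + 1.866667 = 6.733333
T(2,0) = 1.683333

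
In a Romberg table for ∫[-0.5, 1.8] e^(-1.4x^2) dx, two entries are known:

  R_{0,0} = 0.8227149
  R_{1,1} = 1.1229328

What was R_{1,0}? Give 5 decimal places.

1.04788

From R_{1,1} = (4·R_{1,0} − R_{0,0})/3, solve for R_{1,0}:
4·R_{1,0} = 3·1.1229328 + 0.8227149 = 4.1915133
R_{1,0} = 1.0478783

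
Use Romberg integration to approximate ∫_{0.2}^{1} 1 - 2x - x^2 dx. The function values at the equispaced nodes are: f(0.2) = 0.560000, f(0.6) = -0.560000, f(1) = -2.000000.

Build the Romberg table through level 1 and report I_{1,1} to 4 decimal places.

I_{0,0} (trapezoid, 1 panel, h=0.8000): -0.576000
I_{1,0} (trapezoid, 2 panels, h=0.4000): -0.512000
I_{1,1} = -0.512000 + (-0.512000 − (-0.576000))/3 = -0.490667

-0.4907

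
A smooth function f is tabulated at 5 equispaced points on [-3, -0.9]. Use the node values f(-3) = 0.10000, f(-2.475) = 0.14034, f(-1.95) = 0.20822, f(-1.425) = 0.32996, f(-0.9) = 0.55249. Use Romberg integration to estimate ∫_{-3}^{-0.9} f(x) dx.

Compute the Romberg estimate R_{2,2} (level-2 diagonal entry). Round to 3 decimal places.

0.516

R_{0,0} (trapezoid, 1 panel, h=2.1000): 0.68511
R_{1,0} (trapezoid, 2 panels, h=1.0500): 0.56119
R_{2,0} (trapezoid, 4 panels, h=0.5250): 0.52750
R_{1,1} = 0.56119 + (0.56119 − 0.68511)/3 = 0.51988
R_{2,1} = 0.52750 + (0.52750 − 0.56119)/3 = 0.51627
R_{2,2} = 0.51627 + (0.51627 − 0.51988)/15 = 0.51603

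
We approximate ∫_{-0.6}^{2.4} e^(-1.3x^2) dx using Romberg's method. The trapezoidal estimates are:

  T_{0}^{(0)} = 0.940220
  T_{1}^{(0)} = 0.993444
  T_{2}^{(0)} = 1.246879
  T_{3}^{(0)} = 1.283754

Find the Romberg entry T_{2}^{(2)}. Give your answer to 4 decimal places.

T_{1}^{(1)} = 0.993444 + (0.993444 − 0.940220)/3 = 1.011185
T_{2}^{(1)} = (4·1.246879 − 0.993444) / 3 = 1.331357
T_{2}^{(2)} = (16·1.331357 − 1.011185) / 15 = 1.352702

1.3527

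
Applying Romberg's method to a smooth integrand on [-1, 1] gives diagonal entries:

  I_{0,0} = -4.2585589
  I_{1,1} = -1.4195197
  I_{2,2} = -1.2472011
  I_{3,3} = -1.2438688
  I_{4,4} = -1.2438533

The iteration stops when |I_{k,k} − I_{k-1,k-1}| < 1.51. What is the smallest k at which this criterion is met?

|I_{1,1} − I_{0,0}| = 2.8390392 ≥ 1.51
|I_{2,2} − I_{1,1}| = 0.1723186 < 1.51

k = 2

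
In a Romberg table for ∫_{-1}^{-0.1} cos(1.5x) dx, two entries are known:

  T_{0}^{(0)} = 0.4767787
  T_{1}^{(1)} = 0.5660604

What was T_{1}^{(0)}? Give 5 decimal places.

From T_{1}^{(1)} = (4·T_{1}^{(0)} − T_{0}^{(0)})/3, solve for T_{1}^{(0)}:
4·T_{1}^{(0)} = 3·0.5660604 + 0.4767787 = 2.1749599
T_{1}^{(0)} = 0.5437400

0.54374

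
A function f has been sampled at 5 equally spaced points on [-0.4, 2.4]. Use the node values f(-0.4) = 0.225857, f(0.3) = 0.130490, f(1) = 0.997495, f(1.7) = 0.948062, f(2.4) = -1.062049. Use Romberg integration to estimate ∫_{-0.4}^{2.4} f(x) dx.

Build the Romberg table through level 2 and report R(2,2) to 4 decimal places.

R(0,0) (trapezoid, 1 panel, h=2.8000): -1.170669
R(1,0) (trapezoid, 2 panels, h=1.4000): 0.811159
R(2,0) (trapezoid, 4 panels, h=0.7000): 1.160566
R(1,1) = 0.811159 + (0.811159 − (-1.170669))/3 = 1.471768
R(2,1) = 1.160566 + (1.160566 − 0.811159)/3 = 1.277035
R(2,2) = 1.277035 + (1.277035 − 1.471768)/15 = 1.264053

1.2641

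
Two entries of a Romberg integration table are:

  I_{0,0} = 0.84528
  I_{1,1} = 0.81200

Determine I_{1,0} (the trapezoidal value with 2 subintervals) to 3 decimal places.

0.820

From I_{1,1} = (4·I_{1,0} − I_{0,0})/3, solve for I_{1,0}:
4·I_{1,0} = 3·0.81200 + 0.84528 = 3.28128
I_{1,0} = 0.82032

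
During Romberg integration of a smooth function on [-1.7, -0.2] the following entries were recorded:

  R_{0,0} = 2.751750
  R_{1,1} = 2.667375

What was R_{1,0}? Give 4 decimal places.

2.6885

From R_{1,1} = (4·R_{1,0} − R_{0,0})/3, solve for R_{1,0}:
4·R_{1,0} = 3·2.667375 + 2.751750 = 10.753875
R_{1,0} = 2.688469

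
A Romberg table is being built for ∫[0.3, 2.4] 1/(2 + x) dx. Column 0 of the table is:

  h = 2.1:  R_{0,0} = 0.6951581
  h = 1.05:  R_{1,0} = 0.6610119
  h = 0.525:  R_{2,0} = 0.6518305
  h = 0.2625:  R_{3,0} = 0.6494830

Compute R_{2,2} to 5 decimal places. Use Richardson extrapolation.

0.64871

Richardson extrapolation on the trapezoidal column (denominator 4−1=3):
R_{1,1} = 0.6610119 + (0.6610119 − 0.6951581)/3 = 0.6496298
R_{2,1} = (4·0.6518305 − 0.6610119) / 3 = 0.6487700
R_{2,2} = 0.6487700 + (0.6487700 − 0.6496298)/15 = 0.6487127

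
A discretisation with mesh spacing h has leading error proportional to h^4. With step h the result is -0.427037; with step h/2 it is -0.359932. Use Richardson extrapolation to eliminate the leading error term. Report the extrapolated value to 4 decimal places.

The leading error scales as h^4; refining by a factor of 2 reduces it by 2^4 = 16.
Extrapolated value = (16·A(h/2) − A(h)) / (16 − 1)
= (16·(-0.359932) − (-0.427037)) / 15
= -5.331875 / 15 = -0.355458

-0.3555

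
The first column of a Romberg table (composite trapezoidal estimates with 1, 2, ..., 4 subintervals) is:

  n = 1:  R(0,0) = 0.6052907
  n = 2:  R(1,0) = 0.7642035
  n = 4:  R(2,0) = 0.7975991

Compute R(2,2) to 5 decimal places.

0.80817

Richardson extrapolation on the trapezoidal column (denominator 4−1=3):
R(1,1) = (4·0.7642035 − 0.6052907) / 3 = 0.8171744
R(2,1) = (4·0.7975991 − 0.7642035) / 3 = 0.8087310
R(2,2) = 0.8087310 + (0.8087310 − 0.8171744)/15 = 0.8081681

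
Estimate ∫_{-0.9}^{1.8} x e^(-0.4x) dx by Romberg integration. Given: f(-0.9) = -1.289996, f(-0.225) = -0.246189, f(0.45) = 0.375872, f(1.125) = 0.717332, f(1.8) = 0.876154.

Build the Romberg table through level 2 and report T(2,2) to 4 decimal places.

T(0,0) (trapezoid, 1 panel, h=2.7000): -0.558687
T(1,0) (trapezoid, 2 panels, h=1.3500): 0.228084
T(2,0) (trapezoid, 4 panels, h=0.6750): 0.432063
T(1,1) = 0.228084 + (0.228084 − (-0.558687))/3 = 0.490341
T(2,1) = 0.432063 + (0.432063 − 0.228084)/3 = 0.500056
T(2,2) = 0.500056 + (0.500056 − 0.490341)/15 = 0.500704

0.5007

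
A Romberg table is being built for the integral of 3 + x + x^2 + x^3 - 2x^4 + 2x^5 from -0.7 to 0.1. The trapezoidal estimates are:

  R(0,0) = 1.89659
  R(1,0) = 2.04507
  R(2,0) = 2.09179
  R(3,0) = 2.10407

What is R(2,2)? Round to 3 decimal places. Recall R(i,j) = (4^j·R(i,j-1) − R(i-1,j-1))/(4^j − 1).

Richardson extrapolation on the trapezoidal column (denominator 4−1=3):
R(1,1) = 2.04507 + (2.04507 − 1.89659)/3 = 2.09456
R(2,1) = (4·2.09179 − 2.04507) / 3 = 2.10736
R(2,2) = 2.10736 + (2.10736 − 2.09456)/15 = 2.10821

2.108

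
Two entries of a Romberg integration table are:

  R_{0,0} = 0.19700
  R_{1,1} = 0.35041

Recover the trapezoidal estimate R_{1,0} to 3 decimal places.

From R_{1,1} = (4·R_{1,0} − R_{0,0})/3, solve for R_{1,0}:
4·R_{1,0} = 3·0.35041 + 0.19700 = 1.24823
R_{1,0} = 0.31206

0.312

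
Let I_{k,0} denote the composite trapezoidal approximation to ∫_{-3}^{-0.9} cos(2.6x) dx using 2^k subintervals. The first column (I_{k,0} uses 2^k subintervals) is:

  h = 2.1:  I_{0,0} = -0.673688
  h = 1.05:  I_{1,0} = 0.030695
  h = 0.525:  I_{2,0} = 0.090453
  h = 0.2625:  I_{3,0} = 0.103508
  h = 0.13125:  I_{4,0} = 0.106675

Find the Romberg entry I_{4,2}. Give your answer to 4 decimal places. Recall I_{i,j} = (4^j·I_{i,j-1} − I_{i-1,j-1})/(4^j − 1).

Richardson extrapolation on the trapezoidal column (denominator 4−1=3):
I_{3,1} = 0.103508 + (0.103508 − 0.090453)/3 = 0.107860
I_{4,1} = 0.106675 + (0.106675 − 0.103508)/3 = 0.107731
I_{4,2} = 0.107731 + (0.107731 − 0.107860)/15 = 0.107722

0.1077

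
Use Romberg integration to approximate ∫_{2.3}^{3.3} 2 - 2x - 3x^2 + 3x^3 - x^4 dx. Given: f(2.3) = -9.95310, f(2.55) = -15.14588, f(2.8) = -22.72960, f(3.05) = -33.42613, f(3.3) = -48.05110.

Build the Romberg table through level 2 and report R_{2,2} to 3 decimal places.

-24.812

R_{0,0} (trapezoid, 1 panel, h=1.0000): -29.00210
R_{1,0} (trapezoid, 2 panels, h=0.5000): -25.86585
R_{2,0} (trapezoid, 4 panels, h=0.2500): -25.07593
R_{1,1} = -25.86585 + (-25.86585 − (-29.00210))/3 = -24.82043
R_{2,1} = -25.07593 + (-25.07593 − (-25.86585))/3 = -24.81262
R_{2,2} = -24.81262 + (-24.81262 − (-24.82043))/15 = -24.81210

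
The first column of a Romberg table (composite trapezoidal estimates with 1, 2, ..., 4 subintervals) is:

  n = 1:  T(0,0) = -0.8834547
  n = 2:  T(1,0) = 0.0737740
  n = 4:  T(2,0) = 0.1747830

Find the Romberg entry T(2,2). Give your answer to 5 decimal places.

Richardson extrapolation on the trapezoidal column (denominator 4−1=3):
T(1,1) = (4·0.0737740 − (-0.8834547)) / 3 = 0.3928502
T(2,1) = (4·0.1747830 − 0.0737740) / 3 = 0.2084527
T(2,2) = 0.2084527 + (0.2084527 − 0.3928502)/15 = 0.1961595

0.19616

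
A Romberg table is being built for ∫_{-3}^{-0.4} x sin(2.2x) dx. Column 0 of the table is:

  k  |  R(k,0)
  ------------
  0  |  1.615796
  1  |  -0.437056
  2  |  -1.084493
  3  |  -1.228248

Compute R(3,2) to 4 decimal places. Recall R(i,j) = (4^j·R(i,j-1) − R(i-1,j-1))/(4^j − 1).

R(2,1) = -1.084493 + (-1.084493 − (-0.437056))/3 = -1.300305
R(3,1) = -1.228248 + (-1.228248 − (-1.084493))/3 = -1.276166
R(3,2) = (16·(-1.276166) − (-1.300305)) / 15 = -1.274557

-1.2746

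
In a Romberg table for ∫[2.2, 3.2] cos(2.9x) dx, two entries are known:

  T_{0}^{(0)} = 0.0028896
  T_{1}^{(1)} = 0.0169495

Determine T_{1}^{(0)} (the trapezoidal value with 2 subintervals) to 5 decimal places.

0.01343

From T_{1}^{(1)} = (4·T_{1}^{(0)} − T_{0}^{(0)})/3, solve for T_{1}^{(0)}:
4·T_{1}^{(0)} = 3·0.0169495 + 0.0028896 = 0.0537381
T_{1}^{(0)} = 0.0134345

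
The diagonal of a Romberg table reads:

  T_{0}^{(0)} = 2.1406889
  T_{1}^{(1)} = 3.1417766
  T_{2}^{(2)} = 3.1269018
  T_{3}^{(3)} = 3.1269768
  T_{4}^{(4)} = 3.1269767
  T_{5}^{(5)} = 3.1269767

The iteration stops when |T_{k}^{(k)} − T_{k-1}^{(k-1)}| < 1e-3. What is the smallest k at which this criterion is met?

k = 3

|T_{1}^{(1)} − T_{0}^{(0)}| = 1.0010877 ≥ 1e-3
|T_{2}^{(2)} − T_{1}^{(1)}| = 0.0148748 ≥ 1e-3
|T_{3}^{(3)} − T_{2}^{(2)}| = 0.0000750 < 1e-3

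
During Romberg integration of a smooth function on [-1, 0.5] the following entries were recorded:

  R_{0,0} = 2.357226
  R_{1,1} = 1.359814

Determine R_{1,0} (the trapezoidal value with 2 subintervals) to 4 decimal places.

1.6092

From R_{1,1} = (4·R_{1,0} − R_{0,0})/3, solve for R_{1,0}:
4·R_{1,0} = 3·1.359814 + 2.357226 = 6.436668
R_{1,0} = 1.609167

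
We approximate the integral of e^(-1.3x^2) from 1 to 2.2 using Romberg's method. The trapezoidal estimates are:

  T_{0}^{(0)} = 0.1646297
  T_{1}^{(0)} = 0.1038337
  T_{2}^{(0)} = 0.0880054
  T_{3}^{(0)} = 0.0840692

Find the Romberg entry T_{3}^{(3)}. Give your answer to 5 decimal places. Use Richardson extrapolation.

0.08276

T_{1}^{(1)} = (4·0.1038337 − 0.1646297) / 3 = 0.0835684
T_{2}^{(1)} = (4·0.0880054 − 0.1038337) / 3 = 0.0827293
T_{3}^{(1)} = (4·0.0840692 − 0.0880054) / 3 = 0.0827571
T_{2}^{(2)} = (16·0.0827293 − 0.0835684) / 15 = 0.0826734
T_{3}^{(2)} = (16·0.0827571 − 0.0827293) / 15 = 0.0827590
T_{3}^{(3)} = (64·0.0827590 − 0.0826734) / 63 = 0.0827604
(Column j=1 coincides with Simpson's rule on the same nodes.)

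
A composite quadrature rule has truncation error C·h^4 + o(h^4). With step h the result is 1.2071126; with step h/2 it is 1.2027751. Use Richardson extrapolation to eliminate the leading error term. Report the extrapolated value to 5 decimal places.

The leading error scales as h^4; refining by a factor of 2 reduces it by 2^4 = 16.
Extrapolated value = (16·A(h/2) − A(h)) / (16 − 1)
= (16·1.2027751 − 1.2071126) / 15
= 18.0372890 / 15 = 1.2024859

1.20249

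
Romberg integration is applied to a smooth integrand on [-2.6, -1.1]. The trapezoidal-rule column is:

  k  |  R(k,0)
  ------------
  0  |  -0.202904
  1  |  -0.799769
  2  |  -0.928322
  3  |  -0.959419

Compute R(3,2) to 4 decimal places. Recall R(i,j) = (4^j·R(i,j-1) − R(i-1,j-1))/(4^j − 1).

R(2,1) = -0.928322 + (-0.928322 − (-0.799769))/3 = -0.971173
R(3,1) = -0.959419 + (-0.959419 − (-0.928322))/3 = -0.969785
R(3,2) = -0.969785 + (-0.969785 − (-0.971173))/15 = -0.969692

-0.9697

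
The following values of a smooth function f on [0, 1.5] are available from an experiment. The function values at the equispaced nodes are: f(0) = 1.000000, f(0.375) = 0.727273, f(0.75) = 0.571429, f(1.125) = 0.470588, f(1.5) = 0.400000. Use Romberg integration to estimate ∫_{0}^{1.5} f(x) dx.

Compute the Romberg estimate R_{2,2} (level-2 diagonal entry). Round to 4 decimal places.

0.9165

R_{0,0} (trapezoid, 1 panel, h=1.5000): 1.050000
R_{1,0} (trapezoid, 2 panels, h=0.7500): 0.953572
R_{2,0} (trapezoid, 4 panels, h=0.3750): 0.925984
R_{1,1} = 0.953572 + (0.953572 − 1.050000)/3 = 0.921429
R_{2,1} = 0.925984 + (0.925984 − 0.953572)/3 = 0.916788
R_{2,2} = 0.916788 + (0.916788 − 0.921429)/15 = 0.916479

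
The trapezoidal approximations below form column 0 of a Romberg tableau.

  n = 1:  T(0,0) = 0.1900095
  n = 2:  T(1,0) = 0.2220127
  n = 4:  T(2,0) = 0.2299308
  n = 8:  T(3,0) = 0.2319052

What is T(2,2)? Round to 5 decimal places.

T(1,1) = (4·0.2220127 − 0.1900095) / 3 = 0.2326804
T(2,1) = 0.2299308 + (0.2299308 − 0.2220127)/3 = 0.2325702
T(2,2) = 0.2325702 + (0.2325702 − 0.2326804)/15 = 0.2325629
(Column j=1 coincides with Simpson's rule on the same nodes.)

0.23256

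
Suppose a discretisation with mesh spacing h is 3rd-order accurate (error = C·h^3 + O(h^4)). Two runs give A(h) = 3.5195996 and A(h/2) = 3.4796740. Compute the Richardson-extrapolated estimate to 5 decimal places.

3.47397

Extrapolated value = (8·A(h/2) − A(h)) / (8 − 1)
= (8·3.4796740 − 3.5195996) / 7
= 24.3177924 / 7 = 3.4739703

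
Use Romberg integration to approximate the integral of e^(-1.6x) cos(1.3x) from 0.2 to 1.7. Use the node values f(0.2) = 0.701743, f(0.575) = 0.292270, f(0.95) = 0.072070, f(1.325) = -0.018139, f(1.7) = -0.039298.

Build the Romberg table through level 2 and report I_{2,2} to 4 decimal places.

0.2379

I_{0,0} (trapezoid, 1 panel, h=1.5000): 0.496834
I_{1,0} (trapezoid, 2 panels, h=0.7500): 0.302469
I_{2,0} (trapezoid, 4 panels, h=0.3750): 0.254034
I_{1,1} = 0.302469 + (0.302469 − 0.496834)/3 = 0.237681
I_{2,1} = 0.254034 + (0.254034 − 0.302469)/3 = 0.237889
I_{2,2} = 0.237889 + (0.237889 − 0.237681)/15 = 0.237903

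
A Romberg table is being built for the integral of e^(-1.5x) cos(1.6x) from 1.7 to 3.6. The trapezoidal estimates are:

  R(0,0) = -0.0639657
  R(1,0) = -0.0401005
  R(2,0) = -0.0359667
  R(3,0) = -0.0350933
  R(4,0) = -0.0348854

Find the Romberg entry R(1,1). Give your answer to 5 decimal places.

Richardson extrapolation on the trapezoidal column (denominator 4−1=3):
R(1,1) = (4·(-0.0401005) − (-0.0639657)) / 3 = -0.0321454
(Column j=1 coincides with Simpson's rule on the same nodes.)

-0.03215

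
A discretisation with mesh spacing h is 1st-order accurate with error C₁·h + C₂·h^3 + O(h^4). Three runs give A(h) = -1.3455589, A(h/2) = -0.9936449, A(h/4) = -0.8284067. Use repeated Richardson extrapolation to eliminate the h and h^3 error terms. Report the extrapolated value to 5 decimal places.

First eliminate the h term (factor 2^1 = 2):
  B₁ = (2·(-0.9936449) − (-1.3455589))/1 = -0.6417309
  B₂ = (2·(-0.8284067) − (-0.9936449))/1 = -0.6631685
Then eliminate the h^3 term (factor 2^3 = 8):
  (8·(-0.6631685) − (-0.6417309))/7 = -0.6662310

-0.66623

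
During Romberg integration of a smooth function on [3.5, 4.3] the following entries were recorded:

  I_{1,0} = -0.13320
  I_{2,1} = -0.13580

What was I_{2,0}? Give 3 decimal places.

-0.135

From I_{2,1} = (4·I_{2,0} − I_{1,0})/3, solve for I_{2,0}:
4·I_{2,0} = 3·(-0.13580) + (-0.13320) = -0.54060
I_{2,0} = -0.13515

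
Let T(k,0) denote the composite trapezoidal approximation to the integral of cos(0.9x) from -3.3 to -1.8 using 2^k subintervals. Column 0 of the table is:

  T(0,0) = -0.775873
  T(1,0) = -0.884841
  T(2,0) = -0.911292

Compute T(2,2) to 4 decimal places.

T(1,1) = (4·(-0.884841) − (-0.775873)) / 3 = -0.921164
T(2,1) = (4·(-0.911292) − (-0.884841)) / 3 = -0.920109
T(2,2) = (16·(-0.920109) − (-0.921164)) / 15 = -0.920039
(Column j=1 coincides with Simpson's rule on the same nodes.)

-0.9200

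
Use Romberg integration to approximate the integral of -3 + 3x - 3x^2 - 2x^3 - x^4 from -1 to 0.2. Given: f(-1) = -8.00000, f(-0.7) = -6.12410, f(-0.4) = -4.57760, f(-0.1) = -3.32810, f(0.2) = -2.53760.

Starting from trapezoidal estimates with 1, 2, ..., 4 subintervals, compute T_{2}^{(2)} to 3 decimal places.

T_{0}^{(0)} (trapezoid, 1 panel, h=1.2000): -6.32256
T_{1}^{(0)} (trapezoid, 2 panels, h=0.6000): -5.90784
T_{2}^{(0)} (trapezoid, 4 panels, h=0.3000): -5.78958
T_{1}^{(1)} = -5.90784 + (-5.90784 − (-6.32256))/3 = -5.76960
T_{2}^{(1)} = -5.78958 + (-5.78958 − (-5.90784))/3 = -5.75016
T_{2}^{(2)} = -5.75016 + (-5.75016 − (-5.76960))/15 = -5.74886

-5.749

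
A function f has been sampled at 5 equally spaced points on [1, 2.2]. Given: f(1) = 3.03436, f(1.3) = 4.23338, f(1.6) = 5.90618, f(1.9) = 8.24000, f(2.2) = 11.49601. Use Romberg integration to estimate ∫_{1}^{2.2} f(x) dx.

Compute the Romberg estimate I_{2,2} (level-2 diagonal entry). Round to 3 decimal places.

7.623

I_{0,0} (trapezoid, 1 panel, h=1.2000): 8.71822
I_{1,0} (trapezoid, 2 panels, h=0.6000): 7.90282
I_{2,0} (trapezoid, 4 panels, h=0.3000): 7.69342
I_{1,1} = 7.90282 + (7.90282 − 8.71822)/3 = 7.63102
I_{2,1} = 7.69342 + (7.69342 − 7.90282)/3 = 7.62362
I_{2,2} = 7.62362 + (7.62362 − 7.63102)/15 = 7.62313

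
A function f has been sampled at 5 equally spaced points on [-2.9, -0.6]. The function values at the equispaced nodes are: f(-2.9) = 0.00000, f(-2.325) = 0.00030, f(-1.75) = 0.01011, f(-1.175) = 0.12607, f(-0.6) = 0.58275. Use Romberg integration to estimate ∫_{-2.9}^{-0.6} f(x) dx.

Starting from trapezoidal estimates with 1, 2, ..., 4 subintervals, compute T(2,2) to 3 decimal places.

0.211

T(0,0) (trapezoid, 1 panel, h=2.3000): 0.67016
T(1,0) (trapezoid, 2 panels, h=1.1500): 0.34671
T(2,0) (trapezoid, 4 panels, h=0.5750): 0.24602
T(1,1) = 0.34671 + (0.34671 − 0.67016)/3 = 0.23889
T(2,1) = 0.24602 + (0.24602 − 0.34671)/3 = 0.21246
T(2,2) = 0.21246 + (0.21246 − 0.23889)/15 = 0.21070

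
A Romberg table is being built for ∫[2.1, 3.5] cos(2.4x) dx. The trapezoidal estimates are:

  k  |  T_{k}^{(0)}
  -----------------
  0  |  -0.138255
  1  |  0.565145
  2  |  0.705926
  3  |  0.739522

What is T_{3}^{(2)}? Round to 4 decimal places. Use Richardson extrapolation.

Richardson extrapolation on the trapezoidal column (denominator 4−1=3):
T_{2}^{(1)} = (4·0.705926 − 0.565145) / 3 = 0.752853
T_{3}^{(1)} = (4·0.739522 − 0.705926) / 3 = 0.750721
T_{3}^{(2)} = (16·0.750721 − 0.752853) / 15 = 0.750579

0.7506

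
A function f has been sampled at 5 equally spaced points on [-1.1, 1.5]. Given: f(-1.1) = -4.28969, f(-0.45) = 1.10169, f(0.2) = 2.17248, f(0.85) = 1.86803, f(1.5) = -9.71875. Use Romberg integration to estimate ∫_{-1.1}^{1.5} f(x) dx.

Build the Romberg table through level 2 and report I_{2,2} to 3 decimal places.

I_{0,0} (trapezoid, 1 panel, h=2.6000): -18.21097
I_{1,0} (trapezoid, 2 panels, h=1.3000): -6.28126
I_{2,0} (trapezoid, 4 panels, h=0.6500): -1.21031
I_{1,1} = -6.28126 + (-6.28126 − (-18.21097))/3 = -2.30469
I_{2,1} = -1.21031 + (-1.21031 − (-6.28126))/3 = 0.48001
I_{2,2} = 0.48001 + (0.48001 − (-2.30469))/15 = 0.66566

0.666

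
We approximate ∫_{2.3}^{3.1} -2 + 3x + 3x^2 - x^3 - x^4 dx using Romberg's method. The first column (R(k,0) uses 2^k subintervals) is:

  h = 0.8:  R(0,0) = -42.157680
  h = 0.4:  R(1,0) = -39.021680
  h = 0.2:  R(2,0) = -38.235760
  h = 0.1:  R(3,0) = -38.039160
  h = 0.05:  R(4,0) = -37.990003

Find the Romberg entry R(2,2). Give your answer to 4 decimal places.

Richardson extrapolation on the trapezoidal column (denominator 4−1=3):
R(1,1) = (4·(-39.021680) − (-42.157680)) / 3 = -37.976347
R(2,1) = (4·(-38.235760) − (-39.021680)) / 3 = -37.973787
R(2,2) = -37.973787 + (-37.973787 − (-37.976347))/15 = -37.973616

-37.9736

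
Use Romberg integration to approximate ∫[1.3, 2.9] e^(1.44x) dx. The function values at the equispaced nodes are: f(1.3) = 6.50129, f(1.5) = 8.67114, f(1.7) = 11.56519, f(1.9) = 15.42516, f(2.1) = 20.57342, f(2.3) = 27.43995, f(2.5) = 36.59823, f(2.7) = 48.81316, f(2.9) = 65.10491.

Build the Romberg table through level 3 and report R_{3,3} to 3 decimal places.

R_{0,0} (trapezoid, 1 panel, h=1.6000): 57.28496
R_{1,0} (trapezoid, 2 panels, h=0.8000): 45.10122
R_{2,0} (trapezoid, 4 panels, h=0.4000): 41.81598
R_{3,0} (trapezoid, 8 panels, h=0.2000): 40.97787
R_{1,1} = 45.10122 + (45.10122 − 57.28496)/3 = 41.03997
R_{2,1} = 41.81598 + (41.81598 − 45.10122)/3 = 40.72090
R_{3,1} = 40.97787 + (40.97787 − 41.81598)/3 = 40.69850
R_{2,2} = 40.72090 + (40.72090 − 41.03997)/15 = 40.69963
R_{3,2} = 40.69850 + (40.69850 − 40.72090)/15 = 40.69701
R_{3,3} = 40.69701 + (40.69701 − 40.69963)/63 = 40.69697

40.697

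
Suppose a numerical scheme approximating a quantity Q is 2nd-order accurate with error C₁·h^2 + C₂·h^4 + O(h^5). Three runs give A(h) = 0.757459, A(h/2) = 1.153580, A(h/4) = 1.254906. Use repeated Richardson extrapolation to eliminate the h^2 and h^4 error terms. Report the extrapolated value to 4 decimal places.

First eliminate the h^2 term (factor 2^2 = 4):
  B₁ = (4·1.153580 − 0.757459)/3 = 1.285620
  B₂ = (4·1.254906 − 1.153580)/3 = 1.288681
Then eliminate the h^4 term (factor 2^4 = 16):
  (16·1.288681 − 1.285620)/15 = 1.288885

1.2889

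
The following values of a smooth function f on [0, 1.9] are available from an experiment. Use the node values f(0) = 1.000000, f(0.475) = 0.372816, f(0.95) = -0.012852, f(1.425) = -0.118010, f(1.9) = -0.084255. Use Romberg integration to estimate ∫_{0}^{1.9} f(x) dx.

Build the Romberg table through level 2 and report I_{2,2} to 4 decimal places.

I_{0,0} (trapezoid, 1 panel, h=1.9000): 0.869958
I_{1,0} (trapezoid, 2 panels, h=0.9500): 0.422769
I_{2,0} (trapezoid, 4 panels, h=0.4750): 0.332418
I_{1,1} = 0.422769 + (0.422769 − 0.869958)/3 = 0.273706
I_{2,1} = 0.332418 + (0.332418 − 0.422769)/3 = 0.302301
I_{2,2} = 0.302301 + (0.302301 − 0.273706)/15 = 0.304207

0.3042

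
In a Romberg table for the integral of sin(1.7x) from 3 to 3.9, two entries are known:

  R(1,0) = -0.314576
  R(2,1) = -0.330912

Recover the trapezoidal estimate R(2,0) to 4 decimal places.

-0.3268

From R(2,1) = (4·R(2,0) − R(1,0))/3, solve for R(2,0):
4·R(2,0) = 3·(-0.330912) + (-0.314576) = -1.307312
R(2,0) = -0.326828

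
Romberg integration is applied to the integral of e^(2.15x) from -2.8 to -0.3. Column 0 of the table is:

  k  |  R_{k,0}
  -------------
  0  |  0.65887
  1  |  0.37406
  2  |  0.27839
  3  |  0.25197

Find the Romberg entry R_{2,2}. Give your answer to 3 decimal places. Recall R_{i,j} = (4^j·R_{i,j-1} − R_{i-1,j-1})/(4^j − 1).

R_{1,1} = (4·0.37406 − 0.65887) / 3 = 0.27912
R_{2,1} = (4·0.27839 − 0.37406) / 3 = 0.24650
R_{2,2} = 0.24650 + (0.24650 − 0.27912)/15 = 0.24433
(Column j=1 coincides with Simpson's rule on the same nodes.)

0.244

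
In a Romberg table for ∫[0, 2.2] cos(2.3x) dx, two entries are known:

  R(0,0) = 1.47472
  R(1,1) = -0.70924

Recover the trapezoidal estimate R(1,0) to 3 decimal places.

From R(1,1) = (4·R(1,0) − R(0,0))/3, solve for R(1,0):
4·R(1,0) = 3·(-0.70924) + 1.47472 = -0.65300
R(1,0) = -0.16325

-0.163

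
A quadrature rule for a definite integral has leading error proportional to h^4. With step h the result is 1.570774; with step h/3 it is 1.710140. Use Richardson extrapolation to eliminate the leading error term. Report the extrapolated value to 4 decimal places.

Extrapolated value = (81·A(h/3) − A(h)) / (81 − 1)
= (81·1.710140 − 1.570774) / 80
= 136.950566 / 80 = 1.711882

1.7119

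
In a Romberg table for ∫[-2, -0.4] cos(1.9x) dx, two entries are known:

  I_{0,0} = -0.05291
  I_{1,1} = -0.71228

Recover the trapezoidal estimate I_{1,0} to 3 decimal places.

-0.547

From I_{1,1} = (4·I_{1,0} − I_{0,0})/3, solve for I_{1,0}:
4·I_{1,0} = 3·(-0.71228) + (-0.05291) = -2.18975
I_{1,0} = -0.54744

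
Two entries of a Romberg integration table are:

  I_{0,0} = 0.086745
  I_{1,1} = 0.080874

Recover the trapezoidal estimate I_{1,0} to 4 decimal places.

From I_{1,1} = (4·I_{1,0} − I_{0,0})/3, solve for I_{1,0}:
4·I_{1,0} = 3·0.080874 + 0.086745 = 0.329367
I_{1,0} = 0.082342

0.0823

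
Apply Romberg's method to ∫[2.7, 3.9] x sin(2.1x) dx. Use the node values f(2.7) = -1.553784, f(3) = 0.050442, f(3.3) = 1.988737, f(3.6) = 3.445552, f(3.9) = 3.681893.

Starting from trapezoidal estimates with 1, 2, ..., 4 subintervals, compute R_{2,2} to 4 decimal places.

2.0084

R_{0,0} (trapezoid, 1 panel, h=1.2000): 1.276865
R_{1,0} (trapezoid, 2 panels, h=0.6000): 1.831675
R_{2,0} (trapezoid, 4 panels, h=0.3000): 1.964636
R_{1,1} = 1.831675 + (1.831675 − 1.276865)/3 = 2.016612
R_{2,1} = 1.964636 + (1.964636 − 1.831675)/3 = 2.008956
R_{2,2} = 2.008956 + (2.008956 − 2.016612)/15 = 2.008446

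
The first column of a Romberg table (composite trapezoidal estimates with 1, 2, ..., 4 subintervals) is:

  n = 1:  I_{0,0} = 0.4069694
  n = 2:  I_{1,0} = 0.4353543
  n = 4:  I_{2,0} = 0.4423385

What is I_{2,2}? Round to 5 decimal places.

I_{1,1} = 0.4353543 + (0.4353543 − 0.4069694)/3 = 0.4448159
I_{2,1} = (4·0.4423385 − 0.4353543) / 3 = 0.4446666
I_{2,2} = (16·0.4446666 − 0.4448159) / 15 = 0.4446566

0.44466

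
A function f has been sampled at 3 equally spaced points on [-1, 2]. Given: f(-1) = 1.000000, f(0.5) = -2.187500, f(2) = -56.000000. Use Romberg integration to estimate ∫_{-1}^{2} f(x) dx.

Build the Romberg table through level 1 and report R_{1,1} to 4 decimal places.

-31.8750

R_{0,0} (trapezoid, 1 panel, h=3.0000): -82.500000
R_{1,0} (trapezoid, 2 panels, h=1.5000): -44.531250
R_{1,1} = -44.531250 + (-44.531250 − (-82.500000))/3 = -31.875000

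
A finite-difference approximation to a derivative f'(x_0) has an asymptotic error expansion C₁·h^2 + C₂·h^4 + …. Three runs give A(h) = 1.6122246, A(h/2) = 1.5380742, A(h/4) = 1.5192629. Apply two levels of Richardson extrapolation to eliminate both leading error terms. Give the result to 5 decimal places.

1.51297

First eliminate the h^2 term (factor 2^2 = 4):
  B₁ = (4·1.5380742 − 1.6122246)/3 = 1.5133574
  B₂ = (4·1.5192629 − 1.5380742)/3 = 1.5129925
Then eliminate the h^4 term (factor 2^4 = 16):
  (16·1.5129925 − 1.5133574)/15 = 1.5129682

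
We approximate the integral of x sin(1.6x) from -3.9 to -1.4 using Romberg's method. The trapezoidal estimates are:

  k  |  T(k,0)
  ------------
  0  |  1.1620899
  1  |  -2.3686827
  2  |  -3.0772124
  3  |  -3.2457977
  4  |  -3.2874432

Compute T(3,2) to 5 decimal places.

-3.30123

Richardson extrapolation on the trapezoidal column (denominator 4−1=3):
T(2,1) = -3.0772124 + (-3.0772124 − (-2.3686827))/3 = -3.3133890
T(3,1) = (4·(-3.2457977) − (-3.0772124)) / 3 = -3.3019928
T(3,2) = (16·(-3.3019928) − (-3.3133890)) / 15 = -3.3012331
(Column j=1 coincides with Simpson's rule on the same nodes.)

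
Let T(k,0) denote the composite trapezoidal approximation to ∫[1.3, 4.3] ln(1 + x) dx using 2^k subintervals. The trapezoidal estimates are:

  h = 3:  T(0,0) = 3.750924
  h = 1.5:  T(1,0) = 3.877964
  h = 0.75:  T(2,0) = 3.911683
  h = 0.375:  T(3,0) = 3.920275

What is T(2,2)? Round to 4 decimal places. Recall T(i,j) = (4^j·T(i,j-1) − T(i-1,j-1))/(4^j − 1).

T(1,1) = 3.877964 + (3.877964 − 3.750924)/3 = 3.920311
T(2,1) = 3.911683 + (3.911683 − 3.877964)/3 = 3.922923
T(2,2) = (16·3.922923 − 3.920311) / 15 = 3.923097
(Column j=1 coincides with Simpson's rule on the same nodes.)

3.9231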